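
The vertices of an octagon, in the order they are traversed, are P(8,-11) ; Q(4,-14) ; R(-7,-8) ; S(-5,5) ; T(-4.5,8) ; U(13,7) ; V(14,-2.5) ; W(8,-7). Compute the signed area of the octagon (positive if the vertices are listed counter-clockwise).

Σ = (-68) + (-130) + (-75) + (-17.5) + (-135.5) + (-130.5) + (-78) + (-32) = -666.5
Signed area = Σ/2 = -333.25 (negative ⇒ clockwise traversal).

-333.25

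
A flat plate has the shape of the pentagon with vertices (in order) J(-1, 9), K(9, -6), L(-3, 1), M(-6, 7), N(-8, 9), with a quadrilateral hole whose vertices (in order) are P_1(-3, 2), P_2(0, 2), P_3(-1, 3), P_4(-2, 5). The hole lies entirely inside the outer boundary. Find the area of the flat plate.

76

Outer boundary:
Apply the surveyor's formula: 2A = Σ (x_i·y_{i+1} − x_{i+1}·y_i), indices taken mod 5.
Cross-terms: -75, -9, -15, 2, -63  ⇒  Σ = -160
Area = |Σ|/2 = 80.
Hole:
Apply the shoelace formula: 2A = Σ (x_i·y_{i+1} − x_{i+1}·y_i), indices taken mod 4.
Σ = (-6) + (2) + (1) + (11) = 8
Area = |Σ|/2 = 4.
Net area = 80 − 4 = 76.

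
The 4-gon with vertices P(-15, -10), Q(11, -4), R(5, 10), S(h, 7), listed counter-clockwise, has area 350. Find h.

The doubled signed area Σ (x_i y_{i+1} − x_{i+1} y_i) is linear in h.
With h=0 it equals 440; the coefficient of h is -20 (from the two edges through S).
So -20·h + 440 = 2·350 = 700 ⇒ h = -13.

-13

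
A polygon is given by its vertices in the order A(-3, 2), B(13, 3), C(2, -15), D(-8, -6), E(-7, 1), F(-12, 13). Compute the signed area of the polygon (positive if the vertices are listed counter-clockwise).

-241

Σ = (-35) + (-201) + (-132) + (-50) + (-79) + (15) = -482
Signed area = Σ/2 = -241 (negative ⇒ clockwise traversal).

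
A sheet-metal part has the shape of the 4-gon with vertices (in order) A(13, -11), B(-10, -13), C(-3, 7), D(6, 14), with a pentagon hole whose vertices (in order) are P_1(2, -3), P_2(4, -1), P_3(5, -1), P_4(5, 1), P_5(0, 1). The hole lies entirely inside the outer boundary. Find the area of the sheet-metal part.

Outer boundary:
Apply the shoelace (surveyor's) formula: 2A = Σ (x_i·y_{i+1} − x_{i+1}·y_i), indices taken mod 4.
Σ = (-279) + (-109) + (-84) + (-248) = -720
Area = |Σ|/2 = 360.
Hole:
Apply Gauss's area formula: 2A = Σ (x_i·y_{i+1} − x_{i+1}·y_i), indices taken mod 5.
Σ = (10) + (1) + (10) + (5) + (-2) = 24
Area = |Σ|/2 = 12.
Net area = 360 − 12 = 348.

348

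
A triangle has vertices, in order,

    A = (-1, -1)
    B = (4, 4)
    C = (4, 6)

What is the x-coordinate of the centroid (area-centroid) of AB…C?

Apply Gauss's area formula. First the cross-terms c_i = x_i·y_{i+1} − x_{i+1}·y_i:
  0, 8, 2  ⇒  2A = 10, A = 5.
Then Σ (x_i + x_{i+1})·c_i = 70, so x̄ = 70 / (6·5) = 7/3.

7/3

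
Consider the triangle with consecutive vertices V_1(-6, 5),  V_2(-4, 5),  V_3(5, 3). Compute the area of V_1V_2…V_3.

Apply the shoelace formula: 2A = Σ (x_i·y_{i+1} − x_{i+1}·y_i), indices taken mod 3.
V_1→V_2: (-6)(5) − (-4)(5) = -10
V_2→V_3: (-4)(3) − (5)(5) = -37
V_3→V_1: (5)(5) − (-6)(3) = 43
Σ = -4
Area = |Σ|/2 = 2.

2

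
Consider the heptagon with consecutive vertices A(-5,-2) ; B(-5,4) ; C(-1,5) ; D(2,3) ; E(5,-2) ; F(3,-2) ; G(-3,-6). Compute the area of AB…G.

Apply the shoelace (surveyor's) formula: 2A = Σ (x_i·y_{i+1} − x_{i+1}·y_i), indices taken mod 7.
A→B: (-5)(4) − (-5)(-2) = -30
B→C: (-5)(5) − (-1)(4) = -21
C→D: (-1)(3) − (2)(5) = -13
D→E: (2)(-2) − (5)(3) = -19
E→F: (5)(-2) − (3)(-2) = -4
F→G: (3)(-6) − (-3)(-2) = -24
G→A: (-3)(-2) − (-5)(-6) = -24
Σ = -135
Area = |Σ|/2 = 67.5.

67.5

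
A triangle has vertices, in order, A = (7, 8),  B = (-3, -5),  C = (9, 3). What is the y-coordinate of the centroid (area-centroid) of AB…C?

Apply the shoelace formula. First the cross-terms c_i = x_i·y_{i+1} − x_{i+1}·y_i:
  -11, 36, 51  ⇒  2A = 76, A = 38.
Then Σ (y_i + y_{i+1})·c_i = 456, so ȳ = 456 / (6·38) = 2.

2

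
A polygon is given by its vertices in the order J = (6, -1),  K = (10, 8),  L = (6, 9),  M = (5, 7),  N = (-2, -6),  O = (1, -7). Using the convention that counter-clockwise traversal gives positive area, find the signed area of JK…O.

71

Cross-terms: 58, 42, -3, -16, 20, 41  ⇒  Σ = 142
Signed area = Σ/2 = 71 (positive ⇒ counter-clockwise traversal).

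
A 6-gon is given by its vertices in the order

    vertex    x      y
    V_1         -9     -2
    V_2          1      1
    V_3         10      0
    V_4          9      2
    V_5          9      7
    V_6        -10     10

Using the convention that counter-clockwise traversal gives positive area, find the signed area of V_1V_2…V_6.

159

Apply the shoelace formula: 2A = Σ (x_i·y_{i+1} − x_{i+1}·y_i), indices taken mod 6.
Σ = (-7) + (-10) + (20) + (45) + (160) + (110) = 318
Signed area = Σ/2 = 159 (positive ⇒ counter-clockwise traversal).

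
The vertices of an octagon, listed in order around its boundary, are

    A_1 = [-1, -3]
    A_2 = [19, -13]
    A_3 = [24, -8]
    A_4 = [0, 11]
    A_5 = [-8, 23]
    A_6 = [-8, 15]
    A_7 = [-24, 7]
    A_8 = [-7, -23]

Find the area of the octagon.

774.5

A_1→A_2: (-1)(-13) − (19)(-3) = 70
A_2→A_3: (19)(-8) − (24)(-13) = 160
A_3→A_4: (24)(11) − (0)(-8) = 264
A_4→A_5: (0)(23) − (-8)(11) = 88
A_5→A_6: (-8)(15) − (-8)(23) = 64
A_6→A_7: (-8)(7) − (-24)(15) = 304
A_7→A_8: (-24)(-23) − (-7)(7) = 601
A_8→A_1: (-7)(-3) − (-1)(-23) = -2
Σ = 1549
Area = |Σ|/2 = 774.5.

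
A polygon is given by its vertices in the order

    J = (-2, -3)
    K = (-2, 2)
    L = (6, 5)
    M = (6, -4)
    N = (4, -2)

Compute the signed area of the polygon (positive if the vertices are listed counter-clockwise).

Cross-terms: -10, -22, -54, 4, -16  ⇒  Σ = -98
Signed area = Σ/2 = -49 (negative ⇒ clockwise traversal).

-49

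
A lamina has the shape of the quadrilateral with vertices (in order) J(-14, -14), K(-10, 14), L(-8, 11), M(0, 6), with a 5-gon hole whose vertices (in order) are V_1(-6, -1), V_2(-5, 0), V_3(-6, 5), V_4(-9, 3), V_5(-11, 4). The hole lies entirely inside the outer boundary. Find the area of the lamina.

134.5

Outer boundary:
Apply Gauss's area formula: 2A = Σ (x_i·y_{i+1} − x_{i+1}·y_i), indices taken mod 4.
Σ = (-336) + (2) + (-48) + (84) = -298
Area = |Σ|/2 = 149.
Hole:
Apply Gauss's area formula: 2A = Σ (x_i·y_{i+1} − x_{i+1}·y_i), indices taken mod 5.
Cross-terms: -5, -25, 27, -3, 35  ⇒  Σ = 29
Area = |Σ|/2 = 14.5.
Net area = 149 − 14.5 = 134.5.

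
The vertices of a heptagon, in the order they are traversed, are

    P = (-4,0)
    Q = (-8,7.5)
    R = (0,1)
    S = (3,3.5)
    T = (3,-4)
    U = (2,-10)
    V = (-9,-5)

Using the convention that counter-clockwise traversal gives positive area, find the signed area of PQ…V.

-102.75

Apply Gauss's area formula: 2A = Σ (x_i·y_{i+1} − x_{i+1}·y_i), indices taken mod 7.
P→Q: (-4)(7.5) − (-8)(0) = -30
Q→R: (-8)(1) − (0)(7.5) = -8
R→S: (0)(3.5) − (3)(1) = -3
S→T: (3)(-4) − (3)(3.5) = -22.5
T→U: (3)(-10) − (2)(-4) = -22
U→V: (2)(-5) − (-9)(-10) = -100
V→P: (-9)(0) − (-4)(-5) = -20
Σ = -205.5
Signed area = Σ/2 = -102.75 (negative ⇒ clockwise traversal).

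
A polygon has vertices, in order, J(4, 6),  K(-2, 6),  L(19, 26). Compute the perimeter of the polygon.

|JK| = √((-6)² + (0)²) = √36 = 6
|KL| = √((21)² + (20)²) = √841 = 29
|LJ| = √((-15)² + (-20)²) = √625 = 25
Perimeter = 6 + 29 + 25 = 60.

60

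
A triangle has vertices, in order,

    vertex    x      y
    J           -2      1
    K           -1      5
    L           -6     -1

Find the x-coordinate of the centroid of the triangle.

Apply the shoelace (surveyor's) formula. First the cross-terms c_i = x_i·y_{i+1} − x_{i+1}·y_i:
  -9, 31, -8  ⇒  2A = 14, A = 7.
Then Σ (x_i + x_{i+1})·c_i = -126, so x̄ = -126 / (6·7) = -3.

-3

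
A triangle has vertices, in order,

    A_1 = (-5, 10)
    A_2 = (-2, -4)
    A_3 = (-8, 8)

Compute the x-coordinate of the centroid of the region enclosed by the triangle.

-5

Apply the surveyor's formula. First the cross-terms c_i = x_i·y_{i+1} − x_{i+1}·y_i:
  40, -48, -40  ⇒  2A = -48, A = -24.
Then Σ (x_i + x_{i+1})·c_i = 720, so x̄ = 720 / (6·(-24)) = -5.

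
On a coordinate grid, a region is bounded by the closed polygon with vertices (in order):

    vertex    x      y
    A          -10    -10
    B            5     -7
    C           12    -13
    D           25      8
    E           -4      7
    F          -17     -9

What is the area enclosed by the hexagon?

Apply Gauss's area formula: 2A = Σ (x_i·y_{i+1} − x_{i+1}·y_i), indices taken mod 6.
Σ = (120) + (19) + (421) + (207) + (155) + (80) = 1002
Area = |Σ|/2 = 501.

501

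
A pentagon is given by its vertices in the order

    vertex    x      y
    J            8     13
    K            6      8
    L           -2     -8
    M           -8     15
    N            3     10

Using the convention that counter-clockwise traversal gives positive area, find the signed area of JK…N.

-153

Apply the shoelace formula: 2A = Σ (x_i·y_{i+1} − x_{i+1}·y_i), indices taken mod 5.
J→K: (8)(8) − (6)(13) = -14
K→L: (6)(-8) − (-2)(8) = -32
L→M: (-2)(15) − (-8)(-8) = -94
M→N: (-8)(10) − (3)(15) = -125
N→J: (3)(13) − (8)(10) = -41
Σ = -306
Signed area = Σ/2 = -153 (negative ⇒ clockwise traversal).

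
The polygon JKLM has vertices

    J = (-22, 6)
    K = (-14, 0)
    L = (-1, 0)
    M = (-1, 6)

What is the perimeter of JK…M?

|JK| = √((8)² + (-6)²) = √100 = 10
|KL| = √((13)² + (0)²) = √169 = 13
|LM| = √((0)² + (6)²) = √36 = 6
|MJ| = √((-21)² + (0)²) = √441 = 21
Perimeter = 10 + 13 + 6 + 21 = 50.

50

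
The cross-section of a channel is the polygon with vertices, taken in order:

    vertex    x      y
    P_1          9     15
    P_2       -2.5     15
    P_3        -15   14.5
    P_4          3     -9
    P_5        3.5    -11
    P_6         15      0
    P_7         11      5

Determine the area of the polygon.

405.625

Σ = (172.5) + (188.75) + (91.5) + (-1.5) + (165) + (75) + (120) = 811.25
Area = |Σ|/2 = 405.625.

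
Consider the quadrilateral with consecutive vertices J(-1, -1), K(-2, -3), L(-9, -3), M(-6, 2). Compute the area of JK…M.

24

Cross-terms: 1, -21, -36, 8  ⇒  Σ = -48
Area = |Σ|/2 = 24.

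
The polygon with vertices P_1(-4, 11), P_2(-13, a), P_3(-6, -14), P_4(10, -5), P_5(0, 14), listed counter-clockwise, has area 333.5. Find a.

The doubled signed area Σ (x_i y_{i+1} − x_{i+1} y_i) is linear in a.
With a=0 it equals 691; the coefficient of a is 2 (from the two edges through P_2).
So 2·a + 691 = 2·333.5 = 667 ⇒ a = -12.

-12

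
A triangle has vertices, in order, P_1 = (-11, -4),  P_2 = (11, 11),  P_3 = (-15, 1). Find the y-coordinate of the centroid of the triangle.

Apply the shoelace formula. First the cross-terms c_i = x_i·y_{i+1} − x_{i+1}·y_i:
  -77, 176, 71  ⇒  2A = 170, A = 85.
Then Σ (y_i + y_{i+1})·c_i = 1360, so ȳ = 1360 / (6·85) = 8/3.

8/3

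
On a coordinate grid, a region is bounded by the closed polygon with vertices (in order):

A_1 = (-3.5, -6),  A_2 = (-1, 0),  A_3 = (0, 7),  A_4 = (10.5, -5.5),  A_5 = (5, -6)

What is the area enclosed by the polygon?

A_1→A_2: (-3.5)(0) − (-1)(-6) = -6
A_2→A_3: (-1)(7) − (0)(0) = -7
A_3→A_4: (0)(-5.5) − (10.5)(7) = -73.5
A_4→A_5: (10.5)(-6) − (5)(-5.5) = -35.5
A_5→A_1: (5)(-6) − (-3.5)(-6) = -51
Σ = -173
Area = |Σ|/2 = 86.5.

86.5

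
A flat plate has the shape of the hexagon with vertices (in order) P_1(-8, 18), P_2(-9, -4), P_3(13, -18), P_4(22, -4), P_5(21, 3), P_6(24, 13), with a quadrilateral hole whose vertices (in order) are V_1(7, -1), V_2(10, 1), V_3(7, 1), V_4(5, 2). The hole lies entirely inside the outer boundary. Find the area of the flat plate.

Outer boundary:
P_1→P_2: (-8)(-4) − (-9)(18) = 194
P_2→P_3: (-9)(-18) − (13)(-4) = 214
P_3→P_4: (13)(-4) − (22)(-18) = 344
P_4→P_5: (22)(3) − (21)(-4) = 150
P_5→P_6: (21)(13) − (24)(3) = 201
P_6→P_1: (24)(18) − (-8)(13) = 536
Σ = 1639
Area = |Σ|/2 = 819.5.
Hole:
Apply the shoelace formula: 2A = Σ (x_i·y_{i+1} − x_{i+1}·y_i), indices taken mod 4.
Cross-terms: 17, 3, 9, -19  ⇒  Σ = 10
Area = |Σ|/2 = 5.
Net area = 819.5 − 5 = 814.5.

814.5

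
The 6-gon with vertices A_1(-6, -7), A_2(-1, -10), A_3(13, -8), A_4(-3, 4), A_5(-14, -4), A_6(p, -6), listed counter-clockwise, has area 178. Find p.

Write out the shoelace sum; only the two edges meeting at A_6 involve p:
2·Area = [((-14)·(-6) − p·(-4)) + (p·(-7) − (-6)·(-6))] + 287
       = -3·p + 335 = 356
⇒ p = -7.

-7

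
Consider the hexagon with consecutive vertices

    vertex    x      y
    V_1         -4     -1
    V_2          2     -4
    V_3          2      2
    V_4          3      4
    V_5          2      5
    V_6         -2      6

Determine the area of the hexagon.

43.5

Apply the surveyor's formula: 2A = Σ (x_i·y_{i+1} − x_{i+1}·y_i), indices taken mod 6.
Σ = (18) + (12) + (2) + (7) + (22) + (26) = 87
Area = |Σ|/2 = 43.5.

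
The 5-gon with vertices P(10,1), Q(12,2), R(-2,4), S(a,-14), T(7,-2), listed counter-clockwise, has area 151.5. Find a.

-15

The doubled signed area Σ (x_i y_{i+1} − x_{i+1} y_i) is linear in a.
With a=0 it equals 213; the coefficient of a is -6 (from the two edges through S).
So -6·a + 213 = 2·151.5 = 303 ⇒ a = -15.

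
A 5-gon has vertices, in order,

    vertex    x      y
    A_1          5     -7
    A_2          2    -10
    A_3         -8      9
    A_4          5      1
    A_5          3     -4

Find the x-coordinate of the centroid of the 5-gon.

-29/175

Apply the surveyor's formula. First the cross-terms c_i = x_i·y_{i+1} − x_{i+1}·y_i:
  -36, -62, -53, -23, -1  ⇒  2A = -175, A = -87.5.
Then Σ (x_i + x_{i+1})·c_i = 87, so x̄ = 87 / (6·(-87.5)) = -29/175.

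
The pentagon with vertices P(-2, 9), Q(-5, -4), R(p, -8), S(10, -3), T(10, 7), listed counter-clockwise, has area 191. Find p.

Write out the shoelace sum; only the two edges meeting at R involve p:
2·Area = [((-5)·(-8) − p·(-4)) + (p·(-3) − 10·(-8))] + 257
       = 1·p + 377 = 382
⇒ p = 5.

5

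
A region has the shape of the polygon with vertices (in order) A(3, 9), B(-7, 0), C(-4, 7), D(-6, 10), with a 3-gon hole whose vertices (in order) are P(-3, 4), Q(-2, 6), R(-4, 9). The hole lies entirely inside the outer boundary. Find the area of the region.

Outer boundary:
Apply the shoelace (surveyor's) formula: 2A = Σ (x_i·y_{i+1} − x_{i+1}·y_i), indices taken mod 4.
Cross-terms: 63, -49, 2, -84  ⇒  Σ = -68
Area = |Σ|/2 = 34.
Hole:
Apply Gauss's area formula: 2A = Σ (x_i·y_{i+1} − x_{i+1}·y_i), indices taken mod 3.
P→Q: (-3)(6) − (-2)(4) = -10
Q→R: (-2)(9) − (-4)(6) = 6
R→P: (-4)(4) − (-3)(9) = 11
Σ = 7
Area = |Σ|/2 = 3.5.
Net area = 34 − 3.5 = 30.5.

30.5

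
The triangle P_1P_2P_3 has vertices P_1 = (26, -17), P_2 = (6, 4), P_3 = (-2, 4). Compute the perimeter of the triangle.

|P_1P_2| = √((-20)² + (21)²) = √841 = 29
|P_2P_3| = √((-8)² + (0)²) = √64 = 8
|P_3P_1| = √((28)² + (-21)²) = √1225 = 35
Perimeter = 29 + 8 + 35 = 72.

72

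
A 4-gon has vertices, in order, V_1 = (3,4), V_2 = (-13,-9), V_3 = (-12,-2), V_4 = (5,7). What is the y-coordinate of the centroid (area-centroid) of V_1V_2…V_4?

-1

Apply Gauss's area formula. First the cross-terms c_i = x_i·y_{i+1} − x_{i+1}·y_i:
  25, -82, -74, -1  ⇒  2A = -132, A = -66.
Then Σ (y_i + y_{i+1})·c_i = 396, so ȳ = 396 / (6·(-66)) = -1.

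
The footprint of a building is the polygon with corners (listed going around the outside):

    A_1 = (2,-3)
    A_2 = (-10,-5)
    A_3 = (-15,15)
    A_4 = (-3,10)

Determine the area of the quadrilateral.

190.5

Cross-terms: -40, -225, -105, -11  ⇒  Σ = -381
Area = |Σ|/2 = 190.5.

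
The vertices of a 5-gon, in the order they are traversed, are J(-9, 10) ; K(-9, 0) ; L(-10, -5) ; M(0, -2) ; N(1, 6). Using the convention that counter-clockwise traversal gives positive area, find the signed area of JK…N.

Apply the shoelace formula: 2A = Σ (x_i·y_{i+1} − x_{i+1}·y_i), indices taken mod 5.
Σ = (90) + (45) + (20) + (2) + (64) = 221
Signed area = Σ/2 = 110.5 (positive ⇒ counter-clockwise traversal).

110.5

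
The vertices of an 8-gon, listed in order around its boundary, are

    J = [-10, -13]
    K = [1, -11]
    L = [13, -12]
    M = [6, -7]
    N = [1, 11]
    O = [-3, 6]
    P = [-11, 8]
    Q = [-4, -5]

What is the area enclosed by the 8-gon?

Apply the surveyor's formula: 2A = Σ (x_i·y_{i+1} − x_{i+1}·y_i), indices taken mod 8.
Σ = (123) + (131) + (-19) + (73) + (39) + (42) + (87) + (2) = 478
Area = |Σ|/2 = 239.

239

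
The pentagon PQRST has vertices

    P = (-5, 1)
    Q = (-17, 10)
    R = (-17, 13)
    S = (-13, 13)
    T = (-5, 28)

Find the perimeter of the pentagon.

|PQ| = √((-12)² + (9)²) = √225 = 15
|QR| = √((0)² + (3)²) = √9 = 3
|RS| = √((4)² + (0)²) = √16 = 4
|ST| = √((8)² + (15)²) = √289 = 17
|TP| = √((0)² + (-27)²) = √729 = 27
Perimeter = 15 + 3 + 4 + 17 + 27 = 66.

66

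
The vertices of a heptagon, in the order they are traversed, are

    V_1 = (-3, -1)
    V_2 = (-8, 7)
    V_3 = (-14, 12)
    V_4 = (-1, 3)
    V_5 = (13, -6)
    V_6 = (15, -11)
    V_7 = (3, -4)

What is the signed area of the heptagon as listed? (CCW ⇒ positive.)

Apply Gauss's area formula: 2A = Σ (x_i·y_{i+1} − x_{i+1}·y_i), indices taken mod 7.
Cross-terms: -29, 2, -30, -33, -53, -27, -15  ⇒  Σ = -185
Signed area = Σ/2 = -92.5 (negative ⇒ clockwise traversal).

-92.5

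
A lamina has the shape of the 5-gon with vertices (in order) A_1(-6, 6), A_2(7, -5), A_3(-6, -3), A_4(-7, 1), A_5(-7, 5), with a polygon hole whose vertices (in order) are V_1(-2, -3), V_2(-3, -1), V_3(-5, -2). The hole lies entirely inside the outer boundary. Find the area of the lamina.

62.5

Outer boundary:
Cross-terms: -12, -51, -27, -28, -12  ⇒  Σ = -130
Area = |Σ|/2 = 65.
Hole:
Apply the shoelace formula: 2A = Σ (x_i·y_{i+1} − x_{i+1}·y_i), indices taken mod 3.
Cross-terms: -7, 1, 11  ⇒  Σ = 5
Area = |Σ|/2 = 2.5.
Net area = 65 − 2.5 = 62.5.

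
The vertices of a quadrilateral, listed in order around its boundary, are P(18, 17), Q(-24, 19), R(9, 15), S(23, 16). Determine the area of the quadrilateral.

Apply the shoelace (surveyor's) formula: 2A = Σ (x_i·y_{i+1} − x_{i+1}·y_i), indices taken mod 4.
Σ = (750) + (-531) + (-201) + (103) = 121
Area = |Σ|/2 = 60.5.

60.5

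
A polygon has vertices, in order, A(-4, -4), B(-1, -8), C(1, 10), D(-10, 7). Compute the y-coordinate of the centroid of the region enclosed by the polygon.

Apply the shoelace (surveyor's) formula. First the cross-terms c_i = x_i·y_{i+1} − x_{i+1}·y_i:
  28, -2, 107, 68  ⇒  2A = 201, A = 100.5.
Then Σ (y_i + y_{i+1})·c_i = 1683, so ȳ = 1683 / (6·100.5) = 187/67.

187/67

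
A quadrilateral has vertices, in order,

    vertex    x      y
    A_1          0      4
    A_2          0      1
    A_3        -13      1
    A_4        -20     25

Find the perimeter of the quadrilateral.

|A_1A_2| = √((0)² + (-3)²) = √9 = 3
|A_2A_3| = √((-13)² + (0)²) = √169 = 13
|A_3A_4| = √((-7)² + (24)²) = √625 = 25
|A_4A_1| = √((20)² + (-21)²) = √841 = 29
Perimeter = 3 + 13 + 25 + 29 = 70.

70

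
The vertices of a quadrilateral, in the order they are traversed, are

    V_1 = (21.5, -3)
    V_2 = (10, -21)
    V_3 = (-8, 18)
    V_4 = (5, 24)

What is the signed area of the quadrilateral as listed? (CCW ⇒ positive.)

V_1→V_2: (21.5)(-21) − (10)(-3) = -421.5
V_2→V_3: (10)(18) − (-8)(-21) = 12
V_3→V_4: (-8)(24) − (5)(18) = -282
V_4→V_1: (5)(-3) − (21.5)(24) = -531
Σ = -1222.5
Signed area = Σ/2 = -611.25 (negative ⇒ clockwise traversal).

-611.25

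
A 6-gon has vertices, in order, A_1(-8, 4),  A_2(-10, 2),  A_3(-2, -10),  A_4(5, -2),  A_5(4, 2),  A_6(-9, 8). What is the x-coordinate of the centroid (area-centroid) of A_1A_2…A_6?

Apply the shoelace (surveyor's) formula. First the cross-terms c_i = x_i·y_{i+1} − x_{i+1}·y_i:
  24, 104, 54, 18, 50, 28  ⇒  2A = 278, A = 139.
Then Σ (x_i + x_{i+1})·c_i = -2082, so x̄ = -2082 / (6·139) = -347/139.

-347/139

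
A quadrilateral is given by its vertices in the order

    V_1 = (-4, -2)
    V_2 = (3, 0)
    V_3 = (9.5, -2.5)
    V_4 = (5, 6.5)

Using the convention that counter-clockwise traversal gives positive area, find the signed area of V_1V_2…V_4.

Apply Gauss's area formula: 2A = Σ (x_i·y_{i+1} − x_{i+1}·y_i), indices taken mod 4.
Σ = (6) + (-7.5) + (74.25) + (16) = 88.75
Signed area = Σ/2 = 44.375 (positive ⇒ counter-clockwise traversal).

44.375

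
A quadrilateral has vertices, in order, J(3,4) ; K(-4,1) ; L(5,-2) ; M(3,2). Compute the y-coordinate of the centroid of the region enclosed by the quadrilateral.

32/33

Apply Gauss's area formula. First the cross-terms c_i = x_i·y_{i+1} − x_{i+1}·y_i:
  19, 3, 16, 6  ⇒  2A = 44, A = 22.
Then Σ (y_i + y_{i+1})·c_i = 128, so ȳ = 128 / (6·22) = 32/33.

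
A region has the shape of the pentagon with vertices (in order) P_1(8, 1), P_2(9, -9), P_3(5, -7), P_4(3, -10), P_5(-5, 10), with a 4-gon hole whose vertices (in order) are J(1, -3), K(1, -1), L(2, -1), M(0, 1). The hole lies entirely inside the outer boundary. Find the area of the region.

Outer boundary:
Apply the surveyor's formula: 2A = Σ (x_i·y_{i+1} − x_{i+1}·y_i), indices taken mod 5.
P_1→P_2: (8)(-9) − (9)(1) = -81
P_2→P_3: (9)(-7) − (5)(-9) = -18
P_3→P_4: (5)(-10) − (3)(-7) = -29
P_4→P_5: (3)(10) − (-5)(-10) = -20
P_5→P_1: (-5)(1) − (8)(10) = -85
Σ = -233
Area = |Σ|/2 = 116.5.
Hole:
Cross-terms: 2, 1, 2, -1  ⇒  Σ = 4
Area = |Σ|/2 = 2.
Net area = 116.5 − 2 = 114.5.

114.5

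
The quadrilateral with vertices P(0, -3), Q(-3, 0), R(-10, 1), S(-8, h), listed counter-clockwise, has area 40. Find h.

Write out the shoelace sum; only the two edges meeting at S involve h:
2·Area = [((-10)·h − (-8)·1) + ((-8)·(-3) − 0·h)] + -12
       = -10·h + 20 = 80
⇒ h = -6.

-6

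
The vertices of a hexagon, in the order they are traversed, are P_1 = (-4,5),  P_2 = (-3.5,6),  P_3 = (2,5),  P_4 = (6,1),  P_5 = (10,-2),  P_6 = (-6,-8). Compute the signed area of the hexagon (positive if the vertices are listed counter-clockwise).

Σ = (-6.5) + (-29.5) + (-28) + (-22) + (-92) + (-62) = -240
Signed area = Σ/2 = -120 (negative ⇒ clockwise traversal).

-120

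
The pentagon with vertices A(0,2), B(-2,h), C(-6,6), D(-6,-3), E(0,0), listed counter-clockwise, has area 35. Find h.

4

Write out the shoelace sum; only the two edges meeting at B involve h:
2·Area = [(0·h − (-2)·2) + ((-2)·6 − (-6)·h)] + 54
       = 6·h + 46 = 70
⇒ h = 4.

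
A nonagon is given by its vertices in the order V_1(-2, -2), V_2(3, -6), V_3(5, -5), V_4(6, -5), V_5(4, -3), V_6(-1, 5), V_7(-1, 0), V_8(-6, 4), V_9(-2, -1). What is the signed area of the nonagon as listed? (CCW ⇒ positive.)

Apply the surveyor's formula: 2A = Σ (x_i·y_{i+1} − x_{i+1}·y_i), indices taken mod 9.
Σ = (18) + (15) + (5) + (2) + (17) + (5) + (-4) + (14) + (2) = 74
Signed area = Σ/2 = 37 (positive ⇒ counter-clockwise traversal).

37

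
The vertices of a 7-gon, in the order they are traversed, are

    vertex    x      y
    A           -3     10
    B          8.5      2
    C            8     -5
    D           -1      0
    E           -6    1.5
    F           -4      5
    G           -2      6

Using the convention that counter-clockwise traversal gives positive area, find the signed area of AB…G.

Apply Gauss's area formula: 2A = Σ (x_i·y_{i+1} − x_{i+1}·y_i), indices taken mod 7.
Σ = (-91) + (-58.5) + (-5) + (-1.5) + (-24) + (-14) + (-2) = -196
Signed area = Σ/2 = -98 (negative ⇒ clockwise traversal).

-98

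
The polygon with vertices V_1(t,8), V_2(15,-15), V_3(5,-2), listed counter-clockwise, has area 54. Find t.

Write out the shoelace sum; only the two edges meeting at V_1 involve t:
2·Area = [(5·8 − t·(-2)) + (t·(-15) − 15·8)] + 45
       = -13·t + -35 = 108
⇒ t = -11.

-11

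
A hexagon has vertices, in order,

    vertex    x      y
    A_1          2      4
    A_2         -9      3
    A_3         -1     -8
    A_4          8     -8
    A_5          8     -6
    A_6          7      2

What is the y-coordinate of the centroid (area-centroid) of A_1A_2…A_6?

-515/287

Apply Gauss's area formula. First the cross-terms c_i = x_i·y_{i+1} − x_{i+1}·y_i:
  42, 75, 72, 16, 58, 24  ⇒  2A = 287, A = 143.5.
Then Σ (y_i + y_{i+1})·c_i = -1545, so ȳ = -1545 / (6·143.5) = -515/287.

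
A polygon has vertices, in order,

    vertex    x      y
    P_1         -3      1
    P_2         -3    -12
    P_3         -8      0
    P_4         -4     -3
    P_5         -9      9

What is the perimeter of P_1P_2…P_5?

54

|P_1P_2| = √((0)² + (-13)²) = √169 = 13
|P_2P_3| = √((-5)² + (12)²) = √169 = 13
|P_3P_4| = √((4)² + (-3)²) = √25 = 5
|P_4P_5| = √((-5)² + (12)²) = √169 = 13
|P_5P_1| = √((6)² + (-8)²) = √100 = 10
Perimeter = 13 + 13 + 5 + 13 + 10 = 54.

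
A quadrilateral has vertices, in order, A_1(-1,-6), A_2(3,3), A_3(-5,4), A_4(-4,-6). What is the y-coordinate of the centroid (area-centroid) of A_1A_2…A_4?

-82/159

Apply the shoelace formula. First the cross-terms c_i = x_i·y_{i+1} − x_{i+1}·y_i:
  15, 27, 46, 18  ⇒  2A = 106, A = 53.
Then Σ (y_i + y_{i+1})·c_i = -164, so ȳ = -164 / (6·53) = -82/159.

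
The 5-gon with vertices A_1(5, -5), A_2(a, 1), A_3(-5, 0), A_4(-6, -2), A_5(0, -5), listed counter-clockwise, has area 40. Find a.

1

Write out the shoelace sum; only the two edges meeting at A_2 involve a:
2·Area = [(5·1 − a·(-5)) + (a·0 − (-5)·1)] + 65
       = 5·a + 75 = 80
⇒ a = 1.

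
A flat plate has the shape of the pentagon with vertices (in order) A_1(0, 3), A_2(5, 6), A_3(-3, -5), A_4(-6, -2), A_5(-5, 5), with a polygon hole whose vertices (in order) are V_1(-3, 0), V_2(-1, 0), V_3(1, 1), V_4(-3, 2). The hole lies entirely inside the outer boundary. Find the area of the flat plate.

Outer boundary:
Apply the shoelace formula: 2A = Σ (x_i·y_{i+1} − x_{i+1}·y_i), indices taken mod 5.
Σ = (-15) + (-7) + (-24) + (-40) + (-15) = -101
Area = |Σ|/2 = 50.5.
Hole:
Apply the shoelace (surveyor's) formula: 2A = Σ (x_i·y_{i+1} − x_{i+1}·y_i), indices taken mod 4.
V_1→V_2: (-3)(0) − (-1)(0) = 0
V_2→V_3: (-1)(1) − (1)(0) = -1
V_3→V_4: (1)(2) − (-3)(1) = 5
V_4→V_1: (-3)(0) − (-3)(2) = 6
Σ = 10
Area = |Σ|/2 = 5.
Net area = 50.5 − 5 = 45.5.

45.5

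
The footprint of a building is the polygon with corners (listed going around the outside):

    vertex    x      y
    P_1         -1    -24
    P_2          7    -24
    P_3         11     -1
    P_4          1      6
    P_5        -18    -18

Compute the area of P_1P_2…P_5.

P_1→P_2: (-1)(-24) − (7)(-24) = 192
P_2→P_3: (7)(-1) − (11)(-24) = 257
P_3→P_4: (11)(6) − (1)(-1) = 67
P_4→P_5: (1)(-18) − (-18)(6) = 90
P_5→P_1: (-18)(-24) − (-1)(-18) = 414
Σ = 1020
Area = |Σ|/2 = 510.

510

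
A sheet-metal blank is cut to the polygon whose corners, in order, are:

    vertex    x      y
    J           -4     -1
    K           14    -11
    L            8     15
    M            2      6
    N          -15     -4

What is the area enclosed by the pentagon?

227.5

Apply Gauss's area formula: 2A = Σ (x_i·y_{i+1} − x_{i+1}·y_i), indices taken mod 5.
Σ = (58) + (298) + (18) + (82) + (-1) = 455
Area = |Σ|/2 = 227.5.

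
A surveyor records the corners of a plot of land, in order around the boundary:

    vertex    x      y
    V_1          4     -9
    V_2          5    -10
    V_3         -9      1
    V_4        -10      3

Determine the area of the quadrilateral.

9.5

Apply the shoelace formula: 2A = Σ (x_i·y_{i+1} − x_{i+1}·y_i), indices taken mod 4.
Σ = (5) + (-85) + (-17) + (78) = -19
Area = |Σ|/2 = 9.5.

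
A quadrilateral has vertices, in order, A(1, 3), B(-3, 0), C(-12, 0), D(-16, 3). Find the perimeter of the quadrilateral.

|AB| = √((-4)² + (-3)²) = √25 = 5
|BC| = √((-9)² + (0)²) = √81 = 9
|CD| = √((-4)² + (3)²) = √25 = 5
|DA| = √((17)² + (0)²) = √289 = 17
Perimeter = 5 + 9 + 5 + 17 = 36.

36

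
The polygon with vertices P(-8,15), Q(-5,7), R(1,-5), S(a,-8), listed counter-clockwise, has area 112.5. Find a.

13

The doubled signed area Σ (x_i y_{i+1} − x_{i+1} y_i) is linear in a.
With a=0 it equals -35; the coefficient of a is 20 (from the two edges through S).
So 20·a + -35 = 2·112.5 = 225 ⇒ a = 13.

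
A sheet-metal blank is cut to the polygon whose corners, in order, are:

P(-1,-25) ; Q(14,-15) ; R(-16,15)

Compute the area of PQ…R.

Apply the shoelace (surveyor's) formula: 2A = Σ (x_i·y_{i+1} − x_{i+1}·y_i), indices taken mod 3.
P→Q: (-1)(-15) − (14)(-25) = 365
Q→R: (14)(15) − (-16)(-15) = -30
R→P: (-16)(-25) − (-1)(15) = 415
Σ = 750
Area = |Σ|/2 = 375.

375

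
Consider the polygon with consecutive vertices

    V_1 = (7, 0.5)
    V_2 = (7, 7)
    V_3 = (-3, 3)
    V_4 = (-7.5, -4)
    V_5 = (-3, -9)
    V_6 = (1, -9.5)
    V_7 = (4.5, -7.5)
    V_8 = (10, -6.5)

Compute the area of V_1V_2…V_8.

173.25

Apply the surveyor's formula: 2A = Σ (x_i·y_{i+1} − x_{i+1}·y_i), indices taken mod 8.
Cross-terms: 45.5, 42, 34.5, 55.5, 37.5, 35.25, 45.75, 50.5  ⇒  Σ = 346.5
Area = |Σ|/2 = 173.25.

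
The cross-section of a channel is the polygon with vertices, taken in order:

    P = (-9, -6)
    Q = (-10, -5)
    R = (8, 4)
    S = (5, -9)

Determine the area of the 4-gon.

Σ = (-15) + (0) + (-92) + (-111) = -218
Area = |Σ|/2 = 109.

109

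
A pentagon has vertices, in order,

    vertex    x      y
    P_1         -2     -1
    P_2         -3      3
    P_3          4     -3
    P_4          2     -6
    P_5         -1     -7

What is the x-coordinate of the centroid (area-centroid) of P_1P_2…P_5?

47/189

Apply Gauss's area formula. First the cross-terms c_i = x_i·y_{i+1} − x_{i+1}·y_i:
  -9, -3, -18, -20, -13  ⇒  2A = -63, A = -31.5.
Then Σ (x_i + x_{i+1})·c_i = -47, so x̄ = -47 / (6·(-31.5)) = 47/189.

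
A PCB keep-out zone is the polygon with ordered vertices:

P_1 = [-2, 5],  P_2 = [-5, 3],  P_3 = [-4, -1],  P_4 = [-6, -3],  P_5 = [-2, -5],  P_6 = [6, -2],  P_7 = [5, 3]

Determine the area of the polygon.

79.5

P_1→P_2: (-2)(3) − (-5)(5) = 19
P_2→P_3: (-5)(-1) − (-4)(3) = 17
P_3→P_4: (-4)(-3) − (-6)(-1) = 6
P_4→P_5: (-6)(-5) − (-2)(-3) = 24
P_5→P_6: (-2)(-2) − (6)(-5) = 34
P_6→P_7: (6)(3) − (5)(-2) = 28
P_7→P_1: (5)(5) − (-2)(3) = 31
Σ = 159
Area = |Σ|/2 = 79.5.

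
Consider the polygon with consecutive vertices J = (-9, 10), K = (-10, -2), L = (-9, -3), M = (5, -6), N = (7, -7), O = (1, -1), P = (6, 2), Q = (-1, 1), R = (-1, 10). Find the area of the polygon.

Apply Gauss's area formula: 2A = Σ (x_i·y_{i+1} − x_{i+1}·y_i), indices taken mod 9.
J→K: (-9)(-2) − (-10)(10) = 118
K→L: (-10)(-3) − (-9)(-2) = 12
L→M: (-9)(-6) − (5)(-3) = 69
M→N: (5)(-7) − (7)(-6) = 7
N→O: (7)(-1) − (1)(-7) = 0
O→P: (1)(2) − (6)(-1) = 8
P→Q: (6)(1) − (-1)(2) = 8
Q→R: (-1)(10) − (-1)(1) = -9
R→J: (-1)(10) − (-9)(10) = 80
Σ = 293
Area = |Σ|/2 = 146.5.

146.5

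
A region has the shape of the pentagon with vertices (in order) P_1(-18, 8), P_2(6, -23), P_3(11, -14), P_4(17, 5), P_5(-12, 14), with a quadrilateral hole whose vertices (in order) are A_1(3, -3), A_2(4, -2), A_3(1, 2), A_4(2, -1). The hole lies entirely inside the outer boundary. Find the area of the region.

637

Outer boundary:
Apply Gauss's area formula: 2A = Σ (x_i·y_{i+1} − x_{i+1}·y_i), indices taken mod 5.
Σ = (366) + (169) + (293) + (298) + (156) = 1282
Area = |Σ|/2 = 641.
Hole:
Apply the surveyor's formula: 2A = Σ (x_i·y_{i+1} − x_{i+1}·y_i), indices taken mod 4.
A_1→A_2: (3)(-2) − (4)(-3) = 6
A_2→A_3: (4)(2) − (1)(-2) = 10
A_3→A_4: (1)(-1) − (2)(2) = -5
A_4→A_1: (2)(-3) − (3)(-1) = -3
Σ = 8
Area = |Σ|/2 = 4.
Net area = 641 − 4 = 637.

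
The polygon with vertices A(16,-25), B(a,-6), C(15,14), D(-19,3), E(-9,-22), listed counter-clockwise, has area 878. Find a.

11

Write out the shoelace sum; only the two edges meeting at B involve a:
2·Area = [(16·(-6) − a·(-25)) + (a·14 − 15·(-6))] + 1333
       = 39·a + 1327 = 1756
⇒ a = 11.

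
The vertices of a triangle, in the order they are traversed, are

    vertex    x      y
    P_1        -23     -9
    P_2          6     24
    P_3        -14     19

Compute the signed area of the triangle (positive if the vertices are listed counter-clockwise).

Apply Gauss's area formula: 2A = Σ (x_i·y_{i+1} − x_{i+1}·y_i), indices taken mod 3.
Cross-terms: -498, 450, 563  ⇒  Σ = 515
Signed area = Σ/2 = 257.5 (positive ⇒ counter-clockwise traversal).

257.5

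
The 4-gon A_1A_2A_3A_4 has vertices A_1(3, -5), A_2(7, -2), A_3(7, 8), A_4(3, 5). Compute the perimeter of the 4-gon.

30

|A_1A_2| = √((4)² + (3)²) = √25 = 5
|A_2A_3| = √((0)² + (10)²) = √100 = 10
|A_3A_4| = √((-4)² + (-3)²) = √25 = 5
|A_4A_1| = √((0)² + (-10)²) = √100 = 10
Perimeter = 5 + 10 + 5 + 10 = 30.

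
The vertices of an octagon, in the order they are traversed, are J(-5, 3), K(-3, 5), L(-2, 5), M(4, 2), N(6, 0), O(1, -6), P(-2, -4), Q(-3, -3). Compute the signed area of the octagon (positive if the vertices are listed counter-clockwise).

-69.5

Cross-terms: -16, -5, -24, -12, -36, -16, -6, -24  ⇒  Σ = -139
Signed area = Σ/2 = -69.5 (negative ⇒ clockwise traversal).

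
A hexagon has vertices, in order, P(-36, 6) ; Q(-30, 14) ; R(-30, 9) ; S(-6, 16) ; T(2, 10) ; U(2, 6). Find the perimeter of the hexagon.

92

|PQ| = √((6)² + (8)²) = √100 = 10
|QR| = √((0)² + (-5)²) = √25 = 5
|RS| = √((24)² + (7)²) = √625 = 25
|ST| = √((8)² + (-6)²) = √100 = 10
|TU| = √((0)² + (-4)²) = √16 = 4
|UP| = √((-38)² + (0)²) = √1444 = 38
Perimeter = 10 + 5 + 25 + 10 + 4 + 38 = 92.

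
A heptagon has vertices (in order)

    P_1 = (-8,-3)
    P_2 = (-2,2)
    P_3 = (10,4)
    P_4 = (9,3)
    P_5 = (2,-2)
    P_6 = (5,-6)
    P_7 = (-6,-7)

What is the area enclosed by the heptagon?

95.5

Apply the surveyor's formula: 2A = Σ (x_i·y_{i+1} − x_{i+1}·y_i), indices taken mod 7.
Σ = (-22) + (-28) + (-6) + (-24) + (-2) + (-71) + (-38) = -191
Area = |Σ|/2 = 95.5.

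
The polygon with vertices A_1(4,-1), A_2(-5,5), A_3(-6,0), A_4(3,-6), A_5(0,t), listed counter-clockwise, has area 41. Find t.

-1

Write out the shoelace sum; only the two edges meeting at A_5 involve t:
2·Area = [(3·t − 0·(-6)) + (0·(-1) − 4·t)] + 81
       = -1·t + 81 = 82
⇒ t = -1.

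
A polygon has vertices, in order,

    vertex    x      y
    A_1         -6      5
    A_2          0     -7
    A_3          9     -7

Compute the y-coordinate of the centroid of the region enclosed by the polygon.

Apply the surveyor's formula. First the cross-terms c_i = x_i·y_{i+1} − x_{i+1}·y_i:
  42, 63, 3  ⇒  2A = 108, A = 54.
Then Σ (y_i + y_{i+1})·c_i = -972, so ȳ = -972 / (6·54) = -3.

-3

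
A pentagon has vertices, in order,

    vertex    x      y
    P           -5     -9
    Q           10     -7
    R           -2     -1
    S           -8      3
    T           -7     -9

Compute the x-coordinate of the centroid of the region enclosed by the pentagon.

-173/99

Apply Gauss's area formula. First the cross-terms c_i = x_i·y_{i+1} − x_{i+1}·y_i:
  125, -24, -14, 93, 18  ⇒  2A = 198, A = 99.
Then Σ (x_i + x_{i+1})·c_i = -1038, so x̄ = -1038 / (6·99) = -173/99.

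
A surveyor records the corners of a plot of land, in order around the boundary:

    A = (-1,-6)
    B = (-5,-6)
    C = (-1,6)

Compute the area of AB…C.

Apply Gauss's area formula: 2A = Σ (x_i·y_{i+1} − x_{i+1}·y_i), indices taken mod 3.
A→B: (-1)(-6) − (-5)(-6) = -24
B→C: (-5)(6) − (-1)(-6) = -36
C→A: (-1)(-6) − (-1)(6) = 12
Σ = -48
Area = |Σ|/2 = 24.

24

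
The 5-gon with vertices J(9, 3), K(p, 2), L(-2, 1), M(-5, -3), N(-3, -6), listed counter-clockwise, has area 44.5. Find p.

5

The doubled signed area Σ (x_i y_{i+1} − x_{i+1} y_i) is linear in p.
With p=0 it equals 99; the coefficient of p is -2 (from the two edges through K).
So -2·p + 99 = 2·44.5 = 89 ⇒ p = 5.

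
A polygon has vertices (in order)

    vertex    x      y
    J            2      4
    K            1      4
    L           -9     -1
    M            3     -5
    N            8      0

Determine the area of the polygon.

79.5

Apply the shoelace formula: 2A = Σ (x_i·y_{i+1} − x_{i+1}·y_i), indices taken mod 5.
J→K: (2)(4) − (1)(4) = 4
K→L: (1)(-1) − (-9)(4) = 35
L→M: (-9)(-5) − (3)(-1) = 48
M→N: (3)(0) − (8)(-5) = 40
N→J: (8)(4) − (2)(0) = 32
Σ = 159
Area = |Σ|/2 = 79.5.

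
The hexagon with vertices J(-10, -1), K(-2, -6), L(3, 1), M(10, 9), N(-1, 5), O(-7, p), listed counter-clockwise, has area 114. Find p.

The doubled signed area Σ (x_i y_{i+1} − x_{i+1} y_i) is linear in p.
With p=0 it equals 192; the coefficient of p is 9 (from the two edges through O).
So 9·p + 192 = 2·114 = 228 ⇒ p = 4.

4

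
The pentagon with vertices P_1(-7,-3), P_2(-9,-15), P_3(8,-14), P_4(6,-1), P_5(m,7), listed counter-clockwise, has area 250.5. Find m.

-5

The doubled signed area Σ (x_i y_{i+1} − x_{i+1} y_i) is linear in m.
With m=0 it equals 491; the coefficient of m is -2 (from the two edges through P_5).
So -2·m + 491 = 2·250.5 = 501 ⇒ m = -5.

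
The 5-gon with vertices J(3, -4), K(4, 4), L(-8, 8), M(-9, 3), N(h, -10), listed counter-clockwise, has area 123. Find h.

2

The doubled signed area Σ (x_i y_{i+1} − x_{i+1} y_i) is linear in h.
With h=0 it equals 260; the coefficient of h is -7 (from the two edges through N).
So -7·h + 260 = 2·123 = 246 ⇒ h = 2.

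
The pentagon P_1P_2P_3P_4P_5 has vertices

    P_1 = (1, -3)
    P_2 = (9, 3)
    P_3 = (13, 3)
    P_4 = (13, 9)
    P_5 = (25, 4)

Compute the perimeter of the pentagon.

|P_1P_2| = √((8)² + (6)²) = √100 = 10
|P_2P_3| = √((4)² + (0)²) = √16 = 4
|P_3P_4| = √((0)² + (6)²) = √36 = 6
|P_4P_5| = √((12)² + (-5)²) = √169 = 13
|P_5P_1| = √((-24)² + (-7)²) = √625 = 25
Perimeter = 10 + 4 + 6 + 13 + 25 = 58.

58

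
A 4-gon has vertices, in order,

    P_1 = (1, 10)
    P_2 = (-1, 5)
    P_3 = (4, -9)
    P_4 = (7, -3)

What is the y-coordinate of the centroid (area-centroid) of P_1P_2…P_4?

Apply the shoelace formula. First the cross-terms c_i = x_i·y_{i+1} − x_{i+1}·y_i:
  15, -11, 51, 73  ⇒  2A = 128, A = 64.
Then Σ (y_i + y_{i+1})·c_i = 168, so ȳ = 168 / (6·64) = 0.4375.

0.4375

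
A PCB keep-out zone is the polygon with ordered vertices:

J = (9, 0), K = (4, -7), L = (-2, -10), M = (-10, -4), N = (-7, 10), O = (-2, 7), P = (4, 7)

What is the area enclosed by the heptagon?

235.5

Apply the surveyor's formula: 2A = Σ (x_i·y_{i+1} − x_{i+1}·y_i), indices taken mod 7.
Cross-terms: -63, -54, -92, -128, -29, -42, -63  ⇒  Σ = -471
Area = |Σ|/2 = 235.5.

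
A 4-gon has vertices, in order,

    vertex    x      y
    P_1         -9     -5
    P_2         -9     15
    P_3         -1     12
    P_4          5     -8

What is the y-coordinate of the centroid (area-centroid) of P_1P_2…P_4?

Apply Gauss's area formula. First the cross-terms c_i = x_i·y_{i+1} − x_{i+1}·y_i:
  -180, -93, -52, -97  ⇒  2A = -422, A = -211.
Then Σ (y_i + y_{i+1})·c_i = -3258, so ȳ = -3258 / (6·(-211)) = 543/211.

543/211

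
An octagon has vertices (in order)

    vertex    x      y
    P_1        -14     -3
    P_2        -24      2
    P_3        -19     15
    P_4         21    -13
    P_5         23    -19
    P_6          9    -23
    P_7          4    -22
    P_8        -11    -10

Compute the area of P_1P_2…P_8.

721.5

Apply Gauss's area formula: 2A = Σ (x_i·y_{i+1} − x_{i+1}·y_i), indices taken mod 8.
Σ = (-100) + (-322) + (-68) + (-100) + (-358) + (-106) + (-282) + (-107) = -1443
Area = |Σ|/2 = 721.5.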